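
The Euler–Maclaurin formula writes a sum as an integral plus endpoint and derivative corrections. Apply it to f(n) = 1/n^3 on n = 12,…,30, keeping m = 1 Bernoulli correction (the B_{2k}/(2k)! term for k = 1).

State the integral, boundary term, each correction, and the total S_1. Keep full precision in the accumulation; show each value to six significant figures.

S_1 ≈ 0.00323628

Integral: ∫_12^30 1/x^3 dx = 0.00291667.
½[f(12) + f(30)] = ½[0.000578704 + 3.70370e-05] = 0.000307870.
Integral + boundary = 0.00322454.
Order-1 term: 1/12 · (-3.70370e-06 − (-0.000144676)) = 1.17477e-05.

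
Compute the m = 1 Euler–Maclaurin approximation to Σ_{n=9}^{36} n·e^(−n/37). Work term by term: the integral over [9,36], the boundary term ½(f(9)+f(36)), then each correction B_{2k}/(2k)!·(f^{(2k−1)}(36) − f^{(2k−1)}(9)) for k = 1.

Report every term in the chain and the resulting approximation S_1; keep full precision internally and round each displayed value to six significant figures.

∫_9^36 x·e^(−x/37) dx evaluates to 313.642.
Boundary: ½(f(9) + f(36)) = ½(7.05673 + 13.6065) = 10.3316.
So far: 323.973.
Order-1 term: 1/12 · (0.0102151 − 0.593358) = -0.0485953.

S_1 ≈ 323.925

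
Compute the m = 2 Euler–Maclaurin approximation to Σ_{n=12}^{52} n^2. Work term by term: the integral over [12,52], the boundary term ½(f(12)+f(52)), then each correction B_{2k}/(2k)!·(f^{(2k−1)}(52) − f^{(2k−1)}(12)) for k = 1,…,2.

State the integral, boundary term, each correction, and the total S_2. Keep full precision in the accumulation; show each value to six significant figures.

S_2 ≈ 47724.0

The integral term ∫_12^52 x^2 dx = 46293.3.
Boundary: ½(f(12) + f(52)) = ½(144.000 + 2704.00) = 1424.00.
Integral + boundary = 47717.3.
k=1: B_{2}/(2)! × [f^{(1)}(52) − f^{(1)}(12)] = 1/12 × (104.000 − 24.0000) = 6.66667.
After k=1: 47724.0.
k=2: B_{4}/(4)! × [f^{(3)}(52) − f^{(3)}(12)] = −1/720 × (0.00000 − 0.00000) = 0.00000.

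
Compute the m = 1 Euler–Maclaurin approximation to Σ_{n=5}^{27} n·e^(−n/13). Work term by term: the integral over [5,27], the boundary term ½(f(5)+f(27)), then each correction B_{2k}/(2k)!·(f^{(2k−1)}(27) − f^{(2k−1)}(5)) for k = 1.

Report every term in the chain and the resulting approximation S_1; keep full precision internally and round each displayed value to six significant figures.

S_1 ≈ 97.4702

∫_5^27 x·e^(−x/13) dx evaluates to 94.1228.
Endpoint term: (f(5) + f(27))/2 = (3.40356 + 3.38351)/2 = 3.39354.
Running total after boundary: 97.5163.
Correction k=1: B_{2}/2! · (f^{(1)}(27) − f^{(1)}(5)) = 1/12 · (-0.134955 − 0.418900) = -0.0461546.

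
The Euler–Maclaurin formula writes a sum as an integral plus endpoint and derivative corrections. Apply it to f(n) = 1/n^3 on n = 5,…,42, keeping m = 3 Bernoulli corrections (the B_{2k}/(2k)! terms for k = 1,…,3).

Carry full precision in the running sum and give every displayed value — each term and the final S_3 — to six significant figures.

S_3 ≈ 0.0241181

Integral: ∫_5^42 1/x^3 dx = 0.0197166.
½[f(5) + f(42)] = ½[0.00800000 + 1.34975e-05] = 0.00400675.
So far: 0.0237233.
k=1: B_{2}/(2)! × [f^{(1)}(42) − f^{(1)}(5)] = 1/12 × (-9.64104e-07 − (-0.00480000)) = 0.000399920.
Partial sum through k=1: 0.0241232.
k=2: B_{4}/(4)! × [f^{(3)}(42) − f^{(3)}(5)] = −1/720 × (-1.09309e-08 − (-0.00384000)) = -5.33332e-06.
Partial sum through k=2: 0.0241179.
k=3: B_{6}/(6)! × [f^{(5)}(42) − f^{(5)}(5)] = 1/30240 × (-2.60259e-10 − (-0.00645120)) = 2.13333e-07.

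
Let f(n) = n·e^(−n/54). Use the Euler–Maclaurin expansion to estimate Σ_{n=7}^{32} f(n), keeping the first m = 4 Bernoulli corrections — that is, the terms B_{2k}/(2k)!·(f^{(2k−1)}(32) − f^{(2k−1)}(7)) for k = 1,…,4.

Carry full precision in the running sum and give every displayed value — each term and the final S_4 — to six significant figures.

S_4 ≈ 337.763

The integral term ∫_7^32 x·e^(−x/54) dx = 325.887.
Endpoint term: (f(7) + f(32))/2 = (6.14894 + 17.6925)/2 = 11.9207.
Running total after boundary: 337.808.
Correction k=1: B_{2}/2! · (f^{(1)}(32) − f^{(1)}(7)) = 1/12 · (0.225252 − 0.764551) = -0.0449416.
Partial sum through k=1: 337.763.
Correction k=2: B_{4}/4! · (f^{(3)}(32) − f^{(3)}(7)) = −1/720 · (0.000456460 − 0.000864675) = 5.66966e-07.
Partial sum through k=2: 337.763.
Correction k=3: B_{6}/6! · (f^{(5)}(32) − f^{(5)}(7)) = 1/30240 · (2.86582e-07 − 5.03141e-07) = -7.16134e-12.
Partial sum through k=3: 337.763.
Correction k=4: B_{8}/8! · (f^{(7)}(32) − f^{(7)}(7)) = −1/1209600 · (1.42876e-10 − 2.43400e-10) = 8.31047e-17.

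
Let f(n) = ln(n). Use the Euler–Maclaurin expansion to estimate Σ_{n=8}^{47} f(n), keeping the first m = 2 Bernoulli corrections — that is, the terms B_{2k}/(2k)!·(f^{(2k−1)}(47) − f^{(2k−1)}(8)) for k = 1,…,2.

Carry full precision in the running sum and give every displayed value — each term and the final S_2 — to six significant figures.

Integral: ∫_8^47 ln(x) dx = 125.321.
Endpoint term: (f(8) + f(47))/2 = (2.07944 + 3.85015)/2 = 2.96479.
Integral + boundary = 128.286.
Correction k=1: B_{2}/2! · (f^{(1)}(47) − f^{(1)}(8)) = 1/12 · (0.0212766 − 0.125000) = -0.00864362.
Partial sum through k=1: 128.278.
Correction k=2: B_{4}/4! · (f^{(3)}(47) − f^{(3)}(8)) = −1/720 · (1.92636e-05 − 0.00390625) = 5.39859e-06.

S_2 ≈ 128.278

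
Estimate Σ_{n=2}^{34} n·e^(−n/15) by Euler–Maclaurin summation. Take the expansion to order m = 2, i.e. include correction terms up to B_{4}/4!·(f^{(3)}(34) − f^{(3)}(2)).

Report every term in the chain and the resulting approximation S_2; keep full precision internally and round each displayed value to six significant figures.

Integral: ∫_2^34 x·e^(−x/15) dx = 146.981.
Endpoint term: (f(2) + f(34))/2 = (1.75035 + 3.52434)/2 = 2.63734.
Running total after boundary: 149.619.
Order-1 term: 1/12 · (-0.131299 − 0.758484) = -0.0741485.
Partial sum through k=1: 149.544.
Order-2 term: −1/720 · (0.000337845 − 0.0111504) = 1.50174e-05.

S_2 ≈ 149.544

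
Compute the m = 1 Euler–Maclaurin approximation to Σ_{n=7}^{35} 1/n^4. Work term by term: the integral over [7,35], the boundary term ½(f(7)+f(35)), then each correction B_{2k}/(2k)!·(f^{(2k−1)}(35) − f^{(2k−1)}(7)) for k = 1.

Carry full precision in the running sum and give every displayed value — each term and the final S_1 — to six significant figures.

S_1 ≈ 0.00119245

∫_7^35 1/x^4 dx evaluates to 0.000964043.
½[f(7) + f(35)] = ½[0.000416493 + 6.66389e-07] = 0.000208580.
Running total after boundary: 0.00117262.
k=1: B_{2}/(2)! × [f^{(1)}(35) − f^{(1)}(7)] = 1/12 × (-7.61587e-08 − (-0.000237996)) = 1.98267e-05.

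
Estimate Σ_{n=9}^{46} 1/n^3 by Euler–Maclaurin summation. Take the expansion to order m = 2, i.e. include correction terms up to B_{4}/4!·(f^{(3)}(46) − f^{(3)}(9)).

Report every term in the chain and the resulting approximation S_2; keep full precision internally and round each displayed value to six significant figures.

∫_9^46 1/x^3 dx evaluates to 0.00593654.
Endpoint term: (f(9) + f(46))/2 = (0.00137174 + 1.02737e-05)/2 = 0.000691008.
So far: 0.00662755.
Correction k=1: B_{2}/2! · (f^{(1)}(46) − f^{(1)}(9)) = 1/12 · (-6.70023e-07 − (-0.000457247)) = 3.80481e-05.
Partial sum through k=1: 0.00666560.
Correction k=2: B_{4}/4! · (f^{(3)}(46) − f^{(3)}(9)) = −1/720 · (-6.33292e-09 − (-0.000112901)) = -1.56798e-07.

S_2 ≈ 0.00666544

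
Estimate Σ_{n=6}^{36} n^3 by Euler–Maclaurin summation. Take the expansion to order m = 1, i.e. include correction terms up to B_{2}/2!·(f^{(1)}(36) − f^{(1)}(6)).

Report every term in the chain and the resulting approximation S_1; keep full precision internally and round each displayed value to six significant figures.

S_1 ≈ 443331

The integral term ∫_6^36 x^3 dx = 419580.
½[f(6) + f(36)] = ½[216.000 + 46656.0] = 23436.0.
Running total after boundary: 443016.
Correction k=1: B_{2}/2! · (f^{(1)}(36) − f^{(1)}(6)) = 1/12 · (3888.00 − 108.000) = 315.000.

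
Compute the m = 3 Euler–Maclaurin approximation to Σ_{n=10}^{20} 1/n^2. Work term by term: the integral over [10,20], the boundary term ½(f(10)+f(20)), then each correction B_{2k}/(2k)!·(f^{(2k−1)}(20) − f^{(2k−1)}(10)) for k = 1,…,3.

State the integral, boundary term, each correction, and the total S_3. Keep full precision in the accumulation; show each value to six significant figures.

S_3 ≈ 0.0563955

The integral term ∫_10^20 1/x^2 dx = 0.0500000.
½[f(10) + f(20)] = ½[0.0100000 + 0.00250000] = 0.00625000.
Integral + boundary = 0.0562500.
k=1: B_{2}/(2)! × [f^{(1)}(20) − f^{(1)}(10)] = 1/12 × (-0.000250000 − (-0.00200000)) = 0.000145833.
After k=1: 0.0563958.
k=2: B_{4}/(4)! × [f^{(3)}(20) − f^{(3)}(10)] = −1/720 × (-7.50000e-06 − (-0.000240000)) = -3.22917e-07.
After k=2: 0.0563955.
k=3: B_{6}/(6)! × [f^{(5)}(20) − f^{(5)}(10)] = 1/30240 × (-5.62500e-07 − (-7.20000e-05)) = 2.36235e-09.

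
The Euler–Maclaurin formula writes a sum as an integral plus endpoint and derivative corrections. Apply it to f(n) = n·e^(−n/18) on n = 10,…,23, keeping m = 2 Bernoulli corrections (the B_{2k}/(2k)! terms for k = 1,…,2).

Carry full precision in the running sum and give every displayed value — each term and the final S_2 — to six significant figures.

∫_10^23 x·e^(−x/18) dx evaluates to 83.5237.
Endpoint term: (f(10) + f(23))/2 = (5.73753 + 6.40908)/2 = 6.07331.
Integral + boundary = 89.5970.
Order-1 term: 1/12 · (-0.0774044 − 0.255002) = -0.0277005.
Running total after k=1: 89.5693.
Order-2 term: −1/720 · (0.00148120 − 0.00432873) = 3.95491e-06.

S_2 ≈ 89.5693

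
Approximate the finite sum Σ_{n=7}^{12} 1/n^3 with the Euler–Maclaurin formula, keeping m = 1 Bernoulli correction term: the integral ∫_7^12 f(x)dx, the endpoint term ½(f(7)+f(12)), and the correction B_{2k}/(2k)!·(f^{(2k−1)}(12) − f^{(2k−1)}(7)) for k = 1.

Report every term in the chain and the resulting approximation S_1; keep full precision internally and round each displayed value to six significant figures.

Integral: ∫_7^12 1/x^3 dx = 0.00673186.
Endpoint term: (f(7) + f(12))/2 = (0.00291545 + 0.000578704)/2 = 0.00174708.
Integral + boundary = 0.00847894.
k=1: B_{2}/(2)! × [f^{(1)}(12) − f^{(1)}(7)] = 1/12 × (-0.000144676 − (-0.00124948)) = 9.20670e-05.

S_1 ≈ 0.00857100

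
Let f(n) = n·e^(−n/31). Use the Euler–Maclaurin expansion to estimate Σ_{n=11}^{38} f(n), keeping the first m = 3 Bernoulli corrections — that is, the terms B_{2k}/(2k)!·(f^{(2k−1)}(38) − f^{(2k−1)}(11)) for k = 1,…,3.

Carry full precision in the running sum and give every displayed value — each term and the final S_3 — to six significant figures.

∫_11^38 x·e^(−x/31) dx evaluates to 285.234.
½[f(11) + f(38)] = ½[7.71415 + 11.1538] = 9.43397.
So far: 294.668.
Correction k=1: B_{2}/2! · (f^{(1)}(38) − f^{(1)}(11)) = 1/12 · (-0.0662789 − 0.452443) = -0.0432268.
Running total after k=1: 294.625.
Correction k=2: B_{4}/4! · (f^{(3)}(38) − f^{(3)}(11)) = −1/720 · (0.000541897 − 0.00193030) = 1.92833e-06.
Running total after k=2: 294.625.
Correction k=3: B_{6}/6! · (f^{(5)}(38) − f^{(5)}(11)) = 1/30240 · (1.19954e-06 − 3.52736e-06) = -7.69780e-11.

S_3 ≈ 294.625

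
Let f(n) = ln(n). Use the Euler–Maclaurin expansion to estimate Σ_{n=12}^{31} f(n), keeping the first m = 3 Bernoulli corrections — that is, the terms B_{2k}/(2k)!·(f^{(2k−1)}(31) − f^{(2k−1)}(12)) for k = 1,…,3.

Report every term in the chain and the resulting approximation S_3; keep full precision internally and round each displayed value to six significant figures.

Integral: ∫_12^31 ln(x) dx = 57.6347.
½[f(12) + f(31)] = ½[2.48491 + 3.43399] = 2.95945.
Running total after boundary: 60.5942.
Order-1 term: 1/12 · (0.0322581 − 0.0833333) = -0.00425627.
Running total after k=1: 60.5899.
Order-2 term: −1/720 · (6.71344e-05 − 0.00115741) = 1.51427e-06.
Running total after k=2: 60.5899.
Order-3 term: 1/30240 · (8.38306e-07 − 9.64506e-05) = -3.16178e-09.

S_3 ≈ 60.5899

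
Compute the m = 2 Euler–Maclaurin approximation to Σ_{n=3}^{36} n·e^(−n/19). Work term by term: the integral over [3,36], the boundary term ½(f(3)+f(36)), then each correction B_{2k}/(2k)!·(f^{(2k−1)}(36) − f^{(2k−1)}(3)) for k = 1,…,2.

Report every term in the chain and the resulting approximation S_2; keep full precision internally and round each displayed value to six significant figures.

Integral: ∫_3^36 x·e^(−x/19) dx = 199.823.
½[f(3) + f(36)] = ½[2.56182 + 5.41288] = 3.98735.
Running total after boundary: 203.810.
Order-1 term: 1/12 · (-0.134531 − 0.719107) = -0.0711365.
After k=1: 203.739.
Order-2 term: −1/720 · (0.000460346 − 0.00672295) = 8.69807e-06.

S_2 ≈ 203.739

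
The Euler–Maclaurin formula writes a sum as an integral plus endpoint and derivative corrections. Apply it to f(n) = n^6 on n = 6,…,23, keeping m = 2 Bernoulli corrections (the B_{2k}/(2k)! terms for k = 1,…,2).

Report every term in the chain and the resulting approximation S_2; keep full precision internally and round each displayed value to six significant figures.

S_2 ≈ 5.63617e+08

Integral: ∫_6^23 x^6 dx = 4.86364e+08.
Endpoint term: (f(6) + f(23))/2 = (46656.0 + 1.48036e+08)/2 = 7.40413e+07.
Running total after boundary: 5.60405e+08.
k=1: B_{2}/(2)! × [f^{(1)}(23) − f^{(1)}(6)] = 1/12 × (3.86181e+07 − 46656.0) = 3.21428e+06.
Partial sum through k=1: 5.63619e+08.
k=2: B_{4}/(4)! × [f^{(3)}(23) − f^{(3)}(6)] = −1/720 × (1.46004e+06 − 25920.0) = -1991.83.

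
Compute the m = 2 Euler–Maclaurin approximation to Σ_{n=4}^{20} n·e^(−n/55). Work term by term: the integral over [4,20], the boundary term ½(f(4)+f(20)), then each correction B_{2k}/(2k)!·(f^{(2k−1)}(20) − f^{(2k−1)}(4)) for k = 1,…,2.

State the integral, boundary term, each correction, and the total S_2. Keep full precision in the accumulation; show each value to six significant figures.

S_2 ≈ 158.685

The integral term ∫_4^20 x·e^(−x/55) dx = 149.909.
½[f(4) + f(20)] = ½[3.71942 + 13.9029] = 8.81115.
Integral + boundary = 158.720.
Correction k=1: B_{2}/2! · (f^{(1)}(20) − f^{(1)}(4)) = 1/12 · (0.442364 − 0.862229) = -0.0349887.
Partial sum through k=1: 158.685.
Correction k=2: B_{4}/4! · (f^{(3)}(20) − f^{(3)}(4)) = −1/720 · (0.000605835 − 0.000899814) = 4.08304e-07.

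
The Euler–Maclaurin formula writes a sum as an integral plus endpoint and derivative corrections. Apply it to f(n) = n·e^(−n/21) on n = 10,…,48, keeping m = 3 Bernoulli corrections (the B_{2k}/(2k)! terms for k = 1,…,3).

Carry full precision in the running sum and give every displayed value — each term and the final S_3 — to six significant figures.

The integral term ∫_10^48 x·e^(−x/21) dx = 257.000.
½[f(10) + f(48)] = ½[6.21145 + 4.88167] = 5.54656.
Running total after boundary: 262.547.
k=1: B_{2}/(2)! × [f^{(1)}(48) − f^{(1)}(10)] = 1/12 × (-0.130759 − 0.325362) = -0.0380101.
Running total after k=1: 262.509.
k=2: B_{4}/(4)! × [f^{(3)}(48) − f^{(3)}(10)] = −1/720 × (0.000164725 − 0.00355477) = 4.70839e-06.
Running total after k=2: 262.509.
k=3: B_{6}/(6)! × [f^{(5)}(48) − f^{(5)}(10)] = 1/30240 × (1.41940e-06 − 1.44484e-05) = -4.30854e-10.

S_3 ≈ 262.509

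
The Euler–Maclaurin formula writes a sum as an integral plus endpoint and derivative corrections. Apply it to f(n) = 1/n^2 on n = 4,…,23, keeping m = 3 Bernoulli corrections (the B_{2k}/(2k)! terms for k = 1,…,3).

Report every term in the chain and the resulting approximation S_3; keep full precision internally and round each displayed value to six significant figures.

Integral: ∫_4^23 1/x^2 dx = 0.206522.
Boundary: ½(f(4) + f(23)) = ½(0.0625000 + 0.00189036) = 0.0321952.
Integral + boundary = 0.238717.
k=1: B_{2}/(2)! × [f^{(1)}(23) − f^{(1)}(4)] = 1/12 × (-0.000164379 − (-0.0312500)) = 0.00259047.
After k=1: 0.241307.
k=2: B_{4}/(4)! × [f^{(3)}(23) − f^{(3)}(4)] = −1/720 × (-3.72883e-06 − (-0.0234375)) = -3.25469e-05.
After k=2: 0.241275.
k=3: B_{6}/(6)! × [f^{(5)}(23) − f^{(5)}(4)] = 1/30240 × (-2.11465e-07 − (-0.0439453)) = 1.45321e-06.

S_3 ≈ 0.241276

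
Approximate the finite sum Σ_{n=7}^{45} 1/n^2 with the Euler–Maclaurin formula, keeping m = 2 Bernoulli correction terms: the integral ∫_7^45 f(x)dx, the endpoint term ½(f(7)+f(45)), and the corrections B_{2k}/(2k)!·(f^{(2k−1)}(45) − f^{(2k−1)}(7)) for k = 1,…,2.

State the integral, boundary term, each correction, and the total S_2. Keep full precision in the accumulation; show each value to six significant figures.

The integral term ∫_7^45 1/x^2 dx = 0.120635.
Boundary: ½(f(7) + f(45)) = ½(0.0204082 + 0.000493827) = 0.0104510.
So far: 0.131086.
Correction k=1: B_{2}/2! · (f^{(1)}(45) − f^{(1)}(7)) = 1/12 · (-2.19479e-05 − (-0.00583090)) = 0.000484080.
After k=1: 0.131570.
Correction k=2: B_{4}/4! · (f^{(3)}(45) − f^{(3)}(7)) = −1/720 · (-1.30061e-07 − (-0.00142798)) = -1.98312e-06.

S_2 ≈ 0.131568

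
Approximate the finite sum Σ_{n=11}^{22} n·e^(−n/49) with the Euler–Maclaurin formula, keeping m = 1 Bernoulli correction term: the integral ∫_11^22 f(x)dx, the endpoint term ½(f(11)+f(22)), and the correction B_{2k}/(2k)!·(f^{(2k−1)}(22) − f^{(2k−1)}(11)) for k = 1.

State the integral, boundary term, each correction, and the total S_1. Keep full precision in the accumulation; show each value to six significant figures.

S_1 ≈ 139.656

∫_11^22 x·e^(−x/49) dx evaluates to 128.263.
Endpoint term: (f(11) + f(22))/2 = (8.78816 + 14.0421)/2 = 11.4152.
Running total after boundary: 139.678.
Correction k=1: B_{2}/2! · (f^{(1)}(22) − f^{(1)}(11)) = 1/12 · (0.351705 − 0.619574) = -0.0223224.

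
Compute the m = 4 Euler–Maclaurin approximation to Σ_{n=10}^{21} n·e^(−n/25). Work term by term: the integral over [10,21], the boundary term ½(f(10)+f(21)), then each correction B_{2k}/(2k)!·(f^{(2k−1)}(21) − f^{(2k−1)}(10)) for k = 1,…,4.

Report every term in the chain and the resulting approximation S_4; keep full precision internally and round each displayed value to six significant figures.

∫_10^21 x·e^(−x/25) dx evaluates to 90.0629.
Boundary: ½(f(10) + f(21)) = ½(6.70320 + 9.06592) = 7.88456.
So far: 97.9475.
k=1: B_{2}/(2)! × [f^{(1)}(21) − f^{(1)}(10)] = 1/12 × (0.0690737 − 0.402192) = -0.0277599.
After k=1: 97.9197.
k=2: B_{4}/(4)! × [f^{(3)}(21) − f^{(3)}(10)] = −1/720 × (0.00149199 − 0.00278853) = 1.80075e-06.
After k=2: 97.9197.
k=3: B_{6}/(6)! × [f^{(5)}(21) − f^{(5)}(10)] = 1/30240 × (4.59754e-06 − 7.89369e-06) = -1.08999e-10.
After k=3: 97.9197.
k=4: B_{8}/(8)! × [f^{(7)}(21) − f^{(7)}(10)] = −1/1209600 × (1.08926e-08 − 1.81212e-08) = 5.97596e-15.

S_4 ≈ 97.9197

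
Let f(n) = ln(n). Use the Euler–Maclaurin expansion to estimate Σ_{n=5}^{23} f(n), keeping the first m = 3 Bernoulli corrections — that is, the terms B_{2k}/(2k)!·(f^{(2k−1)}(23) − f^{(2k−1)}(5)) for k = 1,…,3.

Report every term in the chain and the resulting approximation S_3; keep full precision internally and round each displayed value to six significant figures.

∫_5^23 ln(x) dx evaluates to 46.0692.
Endpoint term: (f(5) + f(23))/2 = (1.60944 + 3.13549)/2 = 2.37247.
Integral + boundary = 48.4416.
Correction k=1: B_{2}/2! · (f^{(1)}(23) − f^{(1)}(5)) = 1/12 · (0.0434783 − 0.200000) = -0.0130435.
After k=1: 48.4286.
Correction k=2: B_{4}/4! · (f^{(3)}(23) − f^{(3)}(5)) = −1/720 · (0.000164379 − 0.0160000) = 2.19939e-05.
After k=2: 48.4286.
Correction k=3: B_{6}/6! · (f^{(5)}(23) − f^{(5)}(5)) = 1/30240 · (3.72883e-06 − 0.00768000) = -2.53845e-07.

S_3 ≈ 48.4286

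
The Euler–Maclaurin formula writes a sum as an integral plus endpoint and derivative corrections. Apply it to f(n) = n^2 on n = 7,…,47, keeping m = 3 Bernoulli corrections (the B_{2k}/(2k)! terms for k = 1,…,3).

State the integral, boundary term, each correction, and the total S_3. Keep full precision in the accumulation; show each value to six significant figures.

∫_7^47 x^2 dx evaluates to 34493.3.
Endpoint term: (f(7) + f(47))/2 = (49.0000 + 2209.00)/2 = 1129.00.
So far: 35622.3.
Order-1 term: 1/12 · (94.0000 − 14.0000) = 6.66667.
Running total after k=1: 35629.0.
Order-2 term: −1/720 · (0.00000 − 0.00000) = 0.00000.
Running total after k=2: 35629.0.
Order-3 term: 1/30240 · (0.00000 − 0.00000) = 0.00000.

S_3 ≈ 35629.0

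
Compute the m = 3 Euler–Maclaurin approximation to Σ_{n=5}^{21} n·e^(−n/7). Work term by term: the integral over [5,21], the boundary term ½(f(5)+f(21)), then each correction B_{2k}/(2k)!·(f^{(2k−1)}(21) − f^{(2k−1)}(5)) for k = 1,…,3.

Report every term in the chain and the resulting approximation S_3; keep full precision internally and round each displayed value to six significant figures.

Integral: ∫_5^21 x·e^(−x/7) dx = 31.3632.
Endpoint term: (f(5) + f(21))/2 = (2.44771 + 1.04553)/2 = 1.74662.
Running total after boundary: 33.1099.
k=1: B_{2}/(2)! × [f^{(1)}(21) − f^{(1)}(5)] = 1/12 × (-0.0995741 − 0.139869) = -0.0199536.
Running total after k=1: 33.0899.
k=2: B_{4}/(4)! × [f^{(3)}(21) − f^{(3)}(5)] = −1/720 × (0.00000 − 0.0228358) = 3.17163e-05.
Running total after k=2: 33.0899.
k=3: B_{6}/(6)! × [f^{(5)}(21) − f^{(5)}(5)] = 1/30240 × (4.14719e-05 − 0.000873817) = -2.75247e-08.

S_3 ≈ 33.0899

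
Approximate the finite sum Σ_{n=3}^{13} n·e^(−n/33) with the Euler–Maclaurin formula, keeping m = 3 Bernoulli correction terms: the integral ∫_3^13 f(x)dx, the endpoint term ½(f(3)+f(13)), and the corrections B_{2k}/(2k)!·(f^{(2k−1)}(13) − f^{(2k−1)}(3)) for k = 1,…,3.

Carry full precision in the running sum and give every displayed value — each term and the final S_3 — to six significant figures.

S_3 ≈ 66.7503

Integral: ∫_3^13 x·e^(−x/33) dx = 61.0322.
Boundary: ½(f(3) + f(13)) = ½(2.73930 + 8.76713) = 5.75322.
Running total after boundary: 66.7854.
k=1: B_{2}/(2)! × [f^{(1)}(13) − f^{(1)}(3)] = 1/12 × (0.408724 − 0.830092) = -0.0351139.
After k=1: 66.7503.
k=2: B_{4}/(4)! × [f^{(3)}(13) − f^{(3)}(3)] = −1/720 × (0.00161388 − 0.00243920) = 1.14628e-06.
After k=2: 66.7503.
k=3: B_{6}/(6)! × [f^{(5)}(13) − f^{(5)}(3)] = 1/30240 × (2.61932e-06 − 3.77976e-06) = -3.83743e-11.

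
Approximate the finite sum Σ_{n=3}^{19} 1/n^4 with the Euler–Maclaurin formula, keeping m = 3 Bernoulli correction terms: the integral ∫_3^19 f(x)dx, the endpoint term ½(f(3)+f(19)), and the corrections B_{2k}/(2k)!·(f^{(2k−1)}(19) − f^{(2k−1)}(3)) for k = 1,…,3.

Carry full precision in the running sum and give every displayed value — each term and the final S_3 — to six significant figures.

S_3 ≈ 0.0197804

Integral: ∫_3^19 1/x^4 dx = 0.0122971.
Boundary: ½(f(3) + f(19)) = ½(0.0123457 + 7.67336e-06) = 0.00617668.
Integral + boundary = 0.0184738.
Order-1 term: 1/12 · (-1.61544e-06 − (-0.0164609)) = 0.00137161.
After k=1: 0.0198454.
Order-2 term: −1/720 · (-1.34247e-07 − (-0.0548697)) = -7.62077e-05.
After k=2: 0.0197692.
Order-3 term: 1/30240 · (-2.08251e-08 − (-0.341411)) = 1.12901e-05.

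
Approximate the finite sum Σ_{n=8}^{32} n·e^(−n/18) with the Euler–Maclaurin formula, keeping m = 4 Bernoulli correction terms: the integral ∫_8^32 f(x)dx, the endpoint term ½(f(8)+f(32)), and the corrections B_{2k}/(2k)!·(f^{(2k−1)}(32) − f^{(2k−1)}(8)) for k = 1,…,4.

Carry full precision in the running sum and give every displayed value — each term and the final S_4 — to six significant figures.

∫_8^32 x·e^(−x/18) dx evaluates to 147.960.
Endpoint term: (f(8) + f(32))/2 = (5.12944 + 5.40843)/2 = 5.26893.
Integral + boundary = 153.229.
Order-1 term: 1/12 · (-0.131455 − 0.356211) = -0.0406388.
Partial sum through k=1: 153.189.
Order-2 term: −1/720 · (0.000637567 − 0.00505732) = 6.13855e-06.
Partial sum through k=2: 153.189.
Order-3 term: 1/30240 · (5.18784e-06 − 2.78248e-05) = -7.48576e-10.
Partial sum through k=3: 153.189.
Order-4 term: −1/1209600 · (2.59502e-08 − 1.23582e-07) = 8.07140e-14.

S_4 ≈ 153.189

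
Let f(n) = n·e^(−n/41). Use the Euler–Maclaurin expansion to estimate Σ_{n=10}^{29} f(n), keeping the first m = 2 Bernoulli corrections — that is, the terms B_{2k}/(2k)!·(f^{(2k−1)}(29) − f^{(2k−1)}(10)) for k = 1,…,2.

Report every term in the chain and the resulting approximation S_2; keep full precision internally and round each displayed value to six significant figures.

S_2 ≈ 234.651

Integral: ∫_10^29 x·e^(−x/41) dx = 223.623.
½[f(10) + f(29)] = ½[7.83564 + 14.2960] = 11.0658.
Integral + boundary = 234.689.
Correction k=1: B_{2}/2! · (f^{(1)}(29) − f^{(1)}(10)) = 1/12 · (0.144282 − 0.592451) = -0.0373474.
After k=1: 234.651.
Correction k=2: B_{4}/4! · (f^{(3)}(29) − f^{(3)}(10)) = −1/720 · (0.000672345 − 0.00128470) = 8.50491e-07.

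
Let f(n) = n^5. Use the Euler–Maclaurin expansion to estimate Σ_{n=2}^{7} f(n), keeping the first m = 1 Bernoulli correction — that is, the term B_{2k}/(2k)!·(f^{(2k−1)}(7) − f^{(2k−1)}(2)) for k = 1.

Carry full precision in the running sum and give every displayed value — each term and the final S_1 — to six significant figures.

S_1 ≈ 29010.8

The integral term ∫_2^7 x^5 dx = 19597.5.
Boundary: ½(f(2) + f(7)) = ½(32.0000 + 16807.0) = 8419.50.
So far: 28017.0.
Order-1 term: 1/12 · (12005.0 − 80.0000) = 993.750.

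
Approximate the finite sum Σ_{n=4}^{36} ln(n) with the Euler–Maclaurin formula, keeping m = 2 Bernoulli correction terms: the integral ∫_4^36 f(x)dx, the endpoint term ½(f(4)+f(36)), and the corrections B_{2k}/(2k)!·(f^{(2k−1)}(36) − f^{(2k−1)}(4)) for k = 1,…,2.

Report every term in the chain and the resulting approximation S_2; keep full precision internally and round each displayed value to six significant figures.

S_2 ≈ 93.9279

Integral: ∫_4^36 ln(x) dx = 91.4615.
½[f(4) + f(36)] = ½[1.38629 + 3.58352] = 2.48491.
Running total after boundary: 93.9464.
k=1: B_{2}/(2)! × [f^{(1)}(36) − f^{(1)}(4)] = 1/12 × (0.0277778 − 0.250000) = -0.0185185.
After k=1: 93.9279.
k=2: B_{4}/(4)! × [f^{(3)}(36) − f^{(3)}(4)] = −1/720 × (4.28669e-05 − 0.0312500) = 4.33432e-05.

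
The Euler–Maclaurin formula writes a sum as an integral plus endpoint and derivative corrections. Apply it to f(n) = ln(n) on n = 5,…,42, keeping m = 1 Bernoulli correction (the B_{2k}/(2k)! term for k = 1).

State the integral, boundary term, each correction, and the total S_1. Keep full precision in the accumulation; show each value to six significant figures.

S_1 ≈ 114.594

∫_5^42 ln(x) dx evaluates to 111.935.
Endpoint term: (f(5) + f(42))/2 = (1.60944 + 3.73767)/2 = 2.67355.
So far: 114.608.
Correction k=1: B_{2}/2! · (f^{(1)}(42) − f^{(1)}(5)) = 1/12 · (0.0238095 − 0.200000) = -0.0146825.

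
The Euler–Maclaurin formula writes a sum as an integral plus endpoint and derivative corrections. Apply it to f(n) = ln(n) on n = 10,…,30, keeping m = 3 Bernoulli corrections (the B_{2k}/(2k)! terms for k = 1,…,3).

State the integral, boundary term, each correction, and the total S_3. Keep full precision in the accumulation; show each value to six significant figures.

S_3 ≈ 61.8564

∫_10^30 ln(x) dx evaluates to 59.0101.
Boundary: ½(f(10) + f(30)) = ½(2.30259 + 3.40120) = 2.85189.
Running total after boundary: 61.8620.
Correction k=1: B_{2}/2! · (f^{(1)}(30) − f^{(1)}(10)) = 1/12 · (0.0333333 − 0.100000) = -0.00555556.
After k=1: 61.8564.
Correction k=2: B_{4}/4! · (f^{(3)}(30) − f^{(3)}(10)) = −1/720 · (7.40741e-05 − 0.00200000) = 2.67490e-06.
After k=2: 61.8564.
Correction k=3: B_{6}/6! · (f^{(5)}(30) − f^{(5)}(10)) = 1/30240 · (9.87654e-07 − 0.000240000) = -7.90385e-09.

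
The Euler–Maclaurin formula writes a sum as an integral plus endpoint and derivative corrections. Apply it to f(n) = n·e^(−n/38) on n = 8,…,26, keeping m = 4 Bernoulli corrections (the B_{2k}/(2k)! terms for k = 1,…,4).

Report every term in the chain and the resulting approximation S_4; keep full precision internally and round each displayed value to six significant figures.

S_4 ≈ 198.999

Integral: ∫_8^26 x·e^(−x/38) dx = 189.240.
Boundary: ½(f(8) + f(26)) = ½(6.48126 + 13.1167) = 9.79898.
So far: 199.039.
Order-1 term: 1/12 · (0.159312 − 0.639598) = -0.0400238.
After k=1: 198.999.
Order-2 term: −1/720 · (0.000809064 − 0.00156504) = 1.04996e-06.
After k=2: 198.999.
Order-3 term: 1/30240 · (1.04418e-06 − 1.86090e-06) = -2.70078e-11.
After k=3: 198.999.
Order-4 term: −1/1209600 · (1.05822e-09 − 1.82686e-09) = 6.35443e-16.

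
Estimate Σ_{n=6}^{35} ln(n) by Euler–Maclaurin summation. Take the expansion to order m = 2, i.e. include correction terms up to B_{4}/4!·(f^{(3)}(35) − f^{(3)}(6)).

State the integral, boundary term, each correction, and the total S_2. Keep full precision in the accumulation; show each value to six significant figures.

The integral term ∫_6^35 ln(x) dx = 84.6866.
Endpoint term: (f(6) + f(35))/2 = (1.79176 + 3.55535)/2 = 2.67355.
So far: 87.3602.
Correction k=1: B_{2}/2! · (f^{(1)}(35) − f^{(1)}(6)) = 1/12 · (0.0285714 − 0.166667) = -0.0115079.
After k=1: 87.3487.
Correction k=2: B_{4}/4! · (f^{(3)}(35) − f^{(3)}(6)) = −1/720 · (4.66472e-05 − 0.00925926) = 1.27953e-05.

S_2 ≈ 87.3487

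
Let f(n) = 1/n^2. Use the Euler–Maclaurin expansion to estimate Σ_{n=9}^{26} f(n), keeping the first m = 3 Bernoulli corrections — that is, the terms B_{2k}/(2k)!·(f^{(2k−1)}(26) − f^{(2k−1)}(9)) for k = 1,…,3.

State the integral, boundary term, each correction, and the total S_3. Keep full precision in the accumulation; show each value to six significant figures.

S_3 ≈ 0.0797806

∫_9^26 1/x^2 dx evaluates to 0.0726496.
Boundary: ½(f(9) + f(26)) = ½(0.0123457 + 0.00147929) = 0.00691248.
Running total after boundary: 0.0795621.
Correction k=1: B_{2}/2! · (f^{(1)}(26) − f^{(1)}(9)) = 1/12 · (-0.000113792 − (-0.00274348)) = 0.000219141.
Partial sum through k=1: 0.0797812.
Correction k=2: B_{4}/4! · (f^{(3)}(26) − f^{(3)}(9)) = −1/720 · (-2.01997e-06 − (-0.000406442)) = -5.61697e-07.
Partial sum through k=2: 0.0797806.
Correction k=3: B_{6}/6! · (f^{(5)}(26) − f^{(5)}(9)) = 1/30240 · (-8.96436e-08 − (-0.000150534)) = 4.97502e-09.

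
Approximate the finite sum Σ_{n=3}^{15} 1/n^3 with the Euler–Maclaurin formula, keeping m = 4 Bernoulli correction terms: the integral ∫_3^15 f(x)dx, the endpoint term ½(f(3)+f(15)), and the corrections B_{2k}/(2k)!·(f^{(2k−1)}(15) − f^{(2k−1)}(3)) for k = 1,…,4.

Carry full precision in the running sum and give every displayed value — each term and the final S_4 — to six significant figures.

∫_3^15 1/x^3 dx evaluates to 0.0533333.
Boundary: ½(f(3) + f(15)) = ½(0.0370370 + 0.000296296) = 0.0186667.
Integral + boundary = 0.0720000.
k=1: B_{2}/(2)! × [f^{(1)}(15) − f^{(1)}(3)] = 1/12 × (-5.92593e-05 − (-0.0370370)) = 0.00308148.
After k=1: 0.0750815.
k=2: B_{4}/(4)! × [f^{(3)}(15) − f^{(3)}(3)] = −1/720 × (-5.26749e-06 − (-0.0823045)) = -0.000114305.
After k=2: 0.0749672.
k=3: B_{6}/(6)! × [f^{(5)}(15) − f^{(5)}(3)] = 1/30240 × (-9.83265e-07 − (-0.384088)) = 1.27013e-05.
After k=3: 0.0749799.
k=4: B_{8}/(8)! × [f^{(7)}(15) − f^{(7)}(3)] = −1/1209600 × (-3.14645e-07 − (-3.07270)) = -2.54026e-06.

S_4 ≈ 0.0749773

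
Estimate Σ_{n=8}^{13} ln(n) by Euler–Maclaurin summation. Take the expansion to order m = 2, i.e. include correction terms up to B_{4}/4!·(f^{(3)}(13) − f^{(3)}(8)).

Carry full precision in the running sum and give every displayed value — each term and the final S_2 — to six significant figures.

S_2 ≈ 14.0270

Integral: ∫_8^13 ln(x) dx = 11.7088.
½[f(8) + f(13)] = ½[2.07944 + 2.56495] = 2.32220.
Integral + boundary = 14.0310.
k=1: B_{2}/(2)! × [f^{(1)}(13) − f^{(1)}(8)] = 1/12 × (0.0769231 − 0.125000) = -0.00400641.
Partial sum through k=1: 14.0270.
k=2: B_{4}/(4)! × [f^{(3)}(13) − f^{(3)}(8)] = −1/720 × (0.000910332 − 0.00390625) = 4.16100e-06.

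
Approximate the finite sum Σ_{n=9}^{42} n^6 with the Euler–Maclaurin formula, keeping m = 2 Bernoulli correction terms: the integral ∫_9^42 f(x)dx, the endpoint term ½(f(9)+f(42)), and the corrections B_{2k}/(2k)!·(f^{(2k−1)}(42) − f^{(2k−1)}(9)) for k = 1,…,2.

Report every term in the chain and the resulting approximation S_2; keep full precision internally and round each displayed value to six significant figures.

S_2 ≈ 3.57436e+10

The integral term ∫_9^42 x^6 dx = 3.29335e+10.
Endpoint term: (f(9) + f(42))/2 = (531441 + 5.48903e+09)/2 = 2.74478e+09.
So far: 3.56783e+10.
k=1: B_{2}/(2)! × [f^{(1)}(42) − f^{(1)}(9)] = 1/12 × (7.84147e+08 − 354294) = 6.53161e+07.
Partial sum through k=1: 3.57436e+10.
k=2: B_{4}/(4)! × [f^{(3)}(42) − f^{(3)}(9)] = −1/720 × (8.89056e+06 − 87480.0) = -12226.5.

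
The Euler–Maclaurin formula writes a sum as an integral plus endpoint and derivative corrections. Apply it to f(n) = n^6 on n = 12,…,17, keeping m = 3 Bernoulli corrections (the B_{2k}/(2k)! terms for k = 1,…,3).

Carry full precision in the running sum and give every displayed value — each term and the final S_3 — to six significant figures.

S_3 ≈ 6.76477e+07

∫_12^17 x^6 dx evaluates to 5.35010e+07.
Endpoint term: (f(12) + f(17))/2 = (2.98598e+06 + 2.41376e+07)/2 = 1.35618e+07.
Integral + boundary = 6.70628e+07.
Order-1 term: 1/12 · (8.51914e+06 − 1.49299e+06) = 585512.
Partial sum through k=1: 6.76483e+07.
Order-2 term: −1/720 · (589560 − 207360) = -530.833.
Partial sum through k=2: 6.76477e+07.
Order-3 term: 1/30240 · (12240.0 − 8640.00) = 0.119048.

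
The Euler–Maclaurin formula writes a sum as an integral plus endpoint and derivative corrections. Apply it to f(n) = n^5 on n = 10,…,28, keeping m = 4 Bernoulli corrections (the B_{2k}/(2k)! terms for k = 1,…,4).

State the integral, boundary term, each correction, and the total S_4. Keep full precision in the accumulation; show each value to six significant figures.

The integral term ∫_10^28 x^5 dx = 8.01484e+07.
Endpoint term: (f(10) + f(28))/2 = (100000 + 1.72104e+07)/2 = 8.65518e+06.
So far: 8.88036e+07.
Order-1 term: 1/12 · (3.07328e+06 − 50000.0) = 251940.
Partial sum through k=1: 8.90555e+07.
Order-2 term: −1/720 · (47040.0 − 6000.00) = -57.0000.
Partial sum through k=2: 8.90555e+07.
Order-3 term: 1/30240 · (120.000 − 120.000) = 0.00000.
Partial sum through k=3: 8.90555e+07.
Order-4 term: −1/1209600 · (0.00000 − 0.00000) = 0.00000.

S_4 ≈ 8.90555e+07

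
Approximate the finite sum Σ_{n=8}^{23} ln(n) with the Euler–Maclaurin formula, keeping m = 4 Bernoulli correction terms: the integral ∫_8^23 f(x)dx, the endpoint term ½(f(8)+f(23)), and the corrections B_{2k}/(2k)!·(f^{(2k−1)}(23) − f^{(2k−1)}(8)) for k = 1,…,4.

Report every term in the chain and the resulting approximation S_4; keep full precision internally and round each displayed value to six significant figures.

S_4 ≈ 43.0815

Integral: ∫_8^23 ln(x) dx = 40.4808.
Boundary: ½(f(8) + f(23)) = ½(2.07944 + 3.13549) = 2.60747.
So far: 43.0883.
Correction k=1: B_{2}/2! · (f^{(1)}(23) − f^{(1)}(8)) = 1/12 · (0.0434783 − 0.125000) = -0.00679348.
Partial sum through k=1: 43.0815.
Correction k=2: B_{4}/4! · (f^{(3)}(23) − f^{(3)}(8)) = −1/720 · (0.000164379 − 0.00390625) = 5.19704e-06.
Partial sum through k=2: 43.0815.
Correction k=3: B_{6}/6! · (f^{(5)}(23) − f^{(5)}(8)) = 1/30240 · (3.72883e-06 − 0.000732422) = -2.40970e-08.
Partial sum through k=3: 43.0815.
Correction k=4: B_{8}/8! · (f^{(7)}(23) − f^{(7)}(8)) = −1/1209600 · (2.11465e-07 − 0.000343323) = 2.83657e-10.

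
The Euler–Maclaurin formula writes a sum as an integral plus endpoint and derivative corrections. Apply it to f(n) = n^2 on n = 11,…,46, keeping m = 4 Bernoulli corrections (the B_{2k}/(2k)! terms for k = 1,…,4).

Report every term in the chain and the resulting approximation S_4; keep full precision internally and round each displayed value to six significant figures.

Integral: ∫_11^46 x^2 dx = 32001.7.
Boundary: ½(f(11) + f(46)) = ½(121.000 + 2116.00) = 1118.50.
Running total after boundary: 33120.2.
Correction k=1: B_{2}/2! · (f^{(1)}(46) − f^{(1)}(11)) = 1/12 · (92.0000 − 22.0000) = 5.83333.
Running total after k=1: 33126.0.
Correction k=2: B_{4}/4! · (f^{(3)}(46) − f^{(3)}(11)) = −1/720 · (0.00000 − 0.00000) = 0.00000.
Running total after k=2: 33126.0.
Correction k=3: B_{6}/6! · (f^{(5)}(46) − f^{(5)}(11)) = 1/30240 · (0.00000 − 0.00000) = 0.00000.
Running total after k=3: 33126.0.
Correction k=4: B_{8}/8! · (f^{(7)}(46) − f^{(7)}(11)) = −1/1209600 · (0.00000 − 0.00000) = 0.00000.

S_4 ≈ 33126.0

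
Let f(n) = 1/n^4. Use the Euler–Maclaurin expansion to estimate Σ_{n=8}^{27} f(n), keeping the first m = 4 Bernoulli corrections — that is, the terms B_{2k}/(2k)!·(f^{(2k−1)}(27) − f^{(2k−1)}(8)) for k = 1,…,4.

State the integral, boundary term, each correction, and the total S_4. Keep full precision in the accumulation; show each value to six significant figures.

Integral: ∫_8^27 1/x^4 dx = 0.000634107.
½[f(8) + f(27)] = ½[0.000244141 + 1.88168e-06] = 0.000123011.
Running total after boundary: 0.000757118.
Correction k=1: B_{2}/2! · (f^{(1)}(27) − f^{(1)}(8)) = 1/12 · (-2.78767e-07 − (-0.000122070)) = 1.01493e-05.
Partial sum through k=1: 0.000767267.
Correction k=2: B_{4}/4! · (f^{(3)}(27) − f^{(3)}(8)) = −1/720 · (-1.14719e-08 − (-5.72205e-05)) = -7.94569e-08.
Partial sum through k=2: 0.000767188.
Correction k=3: B_{6}/6! · (f^{(5)}(27) − f^{(5)}(8)) = 1/30240 · (-8.81242e-10 − (-5.00679e-05)) = 1.65566e-09.
Partial sum through k=3: 0.000767189.
Correction k=4: B_{8}/8! · (f^{(7)}(27) − f^{(7)}(8)) = −1/1209600 · (-1.08795e-10 − (-7.04080e-05)) = -5.82076e-11.

S_4 ≈ 0.000767189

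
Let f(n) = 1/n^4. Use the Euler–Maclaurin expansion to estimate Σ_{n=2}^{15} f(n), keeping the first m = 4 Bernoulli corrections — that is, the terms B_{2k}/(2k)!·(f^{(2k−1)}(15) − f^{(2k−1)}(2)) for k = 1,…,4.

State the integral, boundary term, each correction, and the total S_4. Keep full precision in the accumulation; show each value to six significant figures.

Integral: ∫_2^15 1/x^4 dx = 0.0415679.
Boundary: ½(f(2) + f(15)) = ½(0.0625000 + 1.97531e-05) = 0.0312599.
So far: 0.0728278.
Order-1 term: 1/12 · (-5.26749e-06 − (-0.125000)) = 0.0104162.
Running total after k=1: 0.0832440.
Order-2 term: −1/720 · (-7.02332e-07 − (-0.937500)) = -0.00130208.
Running total after k=2: 0.0819419.
Order-3 term: 1/30240 · (-1.74803e-07 − (-13.1250)) = 0.000434028.
Running total after k=3: 0.0823760.
Order-4 term: −1/1209600 · (-6.99210e-08 − (-295.312)) = -0.000244141.

S_4 ≈ 0.0821318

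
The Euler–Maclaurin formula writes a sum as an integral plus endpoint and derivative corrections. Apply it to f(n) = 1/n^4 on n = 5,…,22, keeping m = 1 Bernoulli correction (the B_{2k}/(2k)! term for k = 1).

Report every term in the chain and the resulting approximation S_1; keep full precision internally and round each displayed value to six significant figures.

S_1 ≈ 0.00354410

∫_5^22 1/x^4 dx evaluates to 0.00263536.
Endpoint term: (f(5) + f(22))/2 = (0.00160000 + 4.26883e-06)/2 = 0.000802134.
So far: 0.00343750.
k=1: B_{2}/(2)! × [f^{(1)}(22) − f^{(1)}(5)] = 1/12 × (-7.76152e-07 − (-0.00128000)) = 0.000106602.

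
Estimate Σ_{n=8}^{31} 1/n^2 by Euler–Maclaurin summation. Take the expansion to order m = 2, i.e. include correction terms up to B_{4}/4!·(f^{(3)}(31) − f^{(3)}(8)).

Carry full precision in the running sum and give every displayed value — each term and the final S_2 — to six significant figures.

∫_8^31 1/x^2 dx evaluates to 0.0927419.
Boundary: ½(f(8) + f(31)) = ½(0.0156250 + 0.00104058) = 0.00833279.
Integral + boundary = 0.101075.
k=1: B_{2}/(2)! × [f^{(1)}(31) − f^{(1)}(8)] = 1/12 × (-6.71344e-05 − (-0.00390625)) = 0.000319926.
Partial sum through k=1: 0.101395.
k=2: B_{4}/(4)! × [f^{(3)}(31) − f^{(3)}(8)] = −1/720 × (-8.38306e-07 − (-0.000732422)) = -1.01609e-06.

S_2 ≈ 0.101394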